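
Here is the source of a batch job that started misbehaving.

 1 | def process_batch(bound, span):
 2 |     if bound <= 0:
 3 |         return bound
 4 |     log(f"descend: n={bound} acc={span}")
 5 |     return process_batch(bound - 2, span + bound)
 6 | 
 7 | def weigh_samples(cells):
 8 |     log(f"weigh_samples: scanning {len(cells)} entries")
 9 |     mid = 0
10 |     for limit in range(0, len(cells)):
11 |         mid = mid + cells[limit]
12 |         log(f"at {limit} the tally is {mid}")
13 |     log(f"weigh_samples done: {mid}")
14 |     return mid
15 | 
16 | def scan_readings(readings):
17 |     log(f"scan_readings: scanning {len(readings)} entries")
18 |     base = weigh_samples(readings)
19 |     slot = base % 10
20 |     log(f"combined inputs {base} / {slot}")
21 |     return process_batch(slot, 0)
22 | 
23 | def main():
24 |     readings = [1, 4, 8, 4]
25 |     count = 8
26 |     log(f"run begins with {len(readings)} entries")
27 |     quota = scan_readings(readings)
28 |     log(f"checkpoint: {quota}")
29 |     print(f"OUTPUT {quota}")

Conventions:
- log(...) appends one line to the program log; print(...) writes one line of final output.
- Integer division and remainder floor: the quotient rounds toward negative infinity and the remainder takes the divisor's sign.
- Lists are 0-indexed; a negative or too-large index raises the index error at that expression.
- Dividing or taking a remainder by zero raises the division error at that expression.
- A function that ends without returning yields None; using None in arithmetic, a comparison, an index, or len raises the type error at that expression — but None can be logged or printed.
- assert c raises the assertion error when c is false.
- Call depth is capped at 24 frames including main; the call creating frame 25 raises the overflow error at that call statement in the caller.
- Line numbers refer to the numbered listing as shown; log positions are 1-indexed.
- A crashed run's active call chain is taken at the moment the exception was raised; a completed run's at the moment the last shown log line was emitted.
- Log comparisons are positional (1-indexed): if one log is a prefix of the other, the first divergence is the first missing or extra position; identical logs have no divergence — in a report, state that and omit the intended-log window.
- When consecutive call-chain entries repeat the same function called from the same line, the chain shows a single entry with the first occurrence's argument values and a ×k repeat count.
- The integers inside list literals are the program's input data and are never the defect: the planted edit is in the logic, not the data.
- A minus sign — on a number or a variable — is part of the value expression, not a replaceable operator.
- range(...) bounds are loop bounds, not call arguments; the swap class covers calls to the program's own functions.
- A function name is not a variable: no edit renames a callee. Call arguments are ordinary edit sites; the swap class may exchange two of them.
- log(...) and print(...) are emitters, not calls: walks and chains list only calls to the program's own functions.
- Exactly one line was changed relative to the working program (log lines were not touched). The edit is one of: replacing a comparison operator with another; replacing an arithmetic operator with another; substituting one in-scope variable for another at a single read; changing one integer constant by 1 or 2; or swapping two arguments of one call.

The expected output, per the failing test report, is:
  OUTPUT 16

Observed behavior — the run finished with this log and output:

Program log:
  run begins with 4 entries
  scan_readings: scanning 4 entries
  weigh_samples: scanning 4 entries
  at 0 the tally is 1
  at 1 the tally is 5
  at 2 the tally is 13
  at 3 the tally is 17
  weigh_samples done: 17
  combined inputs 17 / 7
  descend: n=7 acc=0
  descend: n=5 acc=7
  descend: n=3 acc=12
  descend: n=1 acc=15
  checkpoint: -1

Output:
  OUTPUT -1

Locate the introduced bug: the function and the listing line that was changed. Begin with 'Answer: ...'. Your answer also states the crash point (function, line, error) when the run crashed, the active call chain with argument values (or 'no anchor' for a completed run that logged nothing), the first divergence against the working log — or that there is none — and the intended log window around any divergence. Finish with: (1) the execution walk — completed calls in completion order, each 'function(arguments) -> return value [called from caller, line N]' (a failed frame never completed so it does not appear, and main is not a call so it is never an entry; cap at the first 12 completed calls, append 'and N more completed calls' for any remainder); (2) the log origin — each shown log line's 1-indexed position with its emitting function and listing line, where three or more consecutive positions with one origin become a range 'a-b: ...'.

Answer: the defect is in process_batch at line 3.
Core observation: Position 14 is the first bad log line: 'checkpoint: -1' should read 'checkpoint: 16'.
Call chain: main.
First divergence: position 14 — shown 'checkpoint: -1', intended 'checkpoint: 16'.
Intended log window:
  12: descend: n=3 acc=12
  13: descend: n=1 acc=15
  14: checkpoint: 16
Execution walk:
  weigh_samples([1, 4, 8, 4]) -> 17  [called from scan_readings, line 18]
  process_batch(-1, 16) -> -1  [called from process_batch, line 5]
  process_batch(1, 15) -> -1  [called from process_batch, line 5]
  process_batch(3, 12) -> -1  [called from process_batch, line 5]
  process_batch(5, 7) -> -1  [called from process_batch, line 5]
  process_batch(7, 0) -> -1  [called from scan_readings, line 21]
  scan_readings([1, 4, 8, 4]) -> -1  [called from main, line 27]
Log line origins:
  1: logged in main at line 26
  2: logged in scan_readings at line 17
  3: logged in weigh_samples at line 8
  4-7: logged in weigh_samples at line 12
  8: logged in weigh_samples at line 13
  9: logged in scan_readings at line 20
  10-13: logged in process_batch at line 4
  14: logged in main at line 28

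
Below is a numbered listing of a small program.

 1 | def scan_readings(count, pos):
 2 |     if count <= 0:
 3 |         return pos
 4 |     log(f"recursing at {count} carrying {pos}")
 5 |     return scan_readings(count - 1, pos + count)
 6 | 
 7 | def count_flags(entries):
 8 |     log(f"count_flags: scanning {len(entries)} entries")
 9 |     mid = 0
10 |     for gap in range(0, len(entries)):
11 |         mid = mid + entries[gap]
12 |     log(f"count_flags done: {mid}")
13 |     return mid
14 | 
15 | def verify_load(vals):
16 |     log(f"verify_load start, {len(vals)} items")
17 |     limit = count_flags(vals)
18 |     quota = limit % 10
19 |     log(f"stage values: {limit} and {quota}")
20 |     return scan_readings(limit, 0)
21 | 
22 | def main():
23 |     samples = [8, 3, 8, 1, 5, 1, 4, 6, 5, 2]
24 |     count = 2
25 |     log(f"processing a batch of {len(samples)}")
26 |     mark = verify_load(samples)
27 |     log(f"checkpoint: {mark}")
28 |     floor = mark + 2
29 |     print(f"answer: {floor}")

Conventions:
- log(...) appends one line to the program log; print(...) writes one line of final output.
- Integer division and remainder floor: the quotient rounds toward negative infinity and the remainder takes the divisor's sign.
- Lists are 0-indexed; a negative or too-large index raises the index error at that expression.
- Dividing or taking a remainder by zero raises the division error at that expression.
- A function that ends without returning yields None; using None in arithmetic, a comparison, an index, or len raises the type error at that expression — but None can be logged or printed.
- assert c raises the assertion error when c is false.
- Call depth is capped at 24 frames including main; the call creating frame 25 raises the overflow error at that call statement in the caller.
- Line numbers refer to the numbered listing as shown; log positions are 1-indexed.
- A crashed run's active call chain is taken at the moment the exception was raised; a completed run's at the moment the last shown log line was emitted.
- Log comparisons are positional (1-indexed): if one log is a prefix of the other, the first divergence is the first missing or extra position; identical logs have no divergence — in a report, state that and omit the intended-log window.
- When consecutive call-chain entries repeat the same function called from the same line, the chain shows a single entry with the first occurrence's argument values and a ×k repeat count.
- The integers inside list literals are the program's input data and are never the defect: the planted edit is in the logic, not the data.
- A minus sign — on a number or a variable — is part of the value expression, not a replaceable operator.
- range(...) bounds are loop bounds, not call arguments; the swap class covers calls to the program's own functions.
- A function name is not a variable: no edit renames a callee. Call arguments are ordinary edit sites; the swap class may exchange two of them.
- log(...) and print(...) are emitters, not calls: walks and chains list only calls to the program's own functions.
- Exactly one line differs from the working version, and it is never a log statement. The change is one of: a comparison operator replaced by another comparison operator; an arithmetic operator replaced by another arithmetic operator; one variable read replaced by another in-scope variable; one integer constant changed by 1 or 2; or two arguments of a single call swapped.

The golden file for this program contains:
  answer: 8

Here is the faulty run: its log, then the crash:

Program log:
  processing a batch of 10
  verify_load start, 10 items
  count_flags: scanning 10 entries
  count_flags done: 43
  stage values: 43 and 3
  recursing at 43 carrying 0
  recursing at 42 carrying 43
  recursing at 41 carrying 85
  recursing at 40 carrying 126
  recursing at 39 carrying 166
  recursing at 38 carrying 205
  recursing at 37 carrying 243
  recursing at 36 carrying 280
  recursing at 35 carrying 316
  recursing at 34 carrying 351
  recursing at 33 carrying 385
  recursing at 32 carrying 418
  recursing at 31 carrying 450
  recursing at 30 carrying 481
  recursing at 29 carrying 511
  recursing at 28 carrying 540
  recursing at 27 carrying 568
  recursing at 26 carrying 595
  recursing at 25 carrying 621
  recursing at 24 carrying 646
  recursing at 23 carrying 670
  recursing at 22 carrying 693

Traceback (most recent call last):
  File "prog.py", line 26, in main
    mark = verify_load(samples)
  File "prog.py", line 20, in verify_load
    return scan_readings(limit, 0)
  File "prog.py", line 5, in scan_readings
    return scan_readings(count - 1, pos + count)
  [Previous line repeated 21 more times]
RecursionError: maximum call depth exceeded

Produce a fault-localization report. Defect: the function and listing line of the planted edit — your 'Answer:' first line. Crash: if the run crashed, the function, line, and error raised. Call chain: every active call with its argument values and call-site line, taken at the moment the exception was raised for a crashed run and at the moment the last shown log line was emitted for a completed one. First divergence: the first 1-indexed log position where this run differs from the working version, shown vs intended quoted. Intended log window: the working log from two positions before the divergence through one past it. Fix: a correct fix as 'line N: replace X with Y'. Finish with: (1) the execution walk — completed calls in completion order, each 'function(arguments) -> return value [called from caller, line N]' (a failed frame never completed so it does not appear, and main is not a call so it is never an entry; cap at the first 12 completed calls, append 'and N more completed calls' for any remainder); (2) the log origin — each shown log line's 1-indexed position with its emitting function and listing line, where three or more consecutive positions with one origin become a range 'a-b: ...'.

Answer: the defect is in verify_load at line 20.
Core observation: Log line 6 is where behavior first shows: 'recursing at 43 carrying 0' appears instead of 'recursing at 3 carrying 0'.
Crash: scan_readings, line 5, RecursionError.
Call chain: main -> verify_load([8, 3, 8, 1, 5, 1, 4, 6, 5, 2]) (called at line 26) -> scan_readings(43, 0) (called at line 20) -> scan_readings(42, 43) (called at line 5) ×21.
First divergence: position 6 — the shown line 'recursing at 43 carrying 0' should read 'recursing at 3 carrying 0'.
Intended log window:
  4: count_flags done: 43
  5: stage values: 43 and 3
  6: recursing at 3 carrying 0
  7: recursing at 2 carrying 3
Execution walk:
  count_flags([8, 3, 8, 1, 5, 1, 4, 6, 5, 2]) -> 43  [called from verify_load, line 17]
Log line origins:
  1: from main, line 25
  2: from verify_load, line 16
  3: from count_flags, line 8
  4: from count_flags, line 12
  5: from verify_load, line 19
  6-27: from scan_readings, line 4
A correct fix: line 20: replace `limit` with `quota`.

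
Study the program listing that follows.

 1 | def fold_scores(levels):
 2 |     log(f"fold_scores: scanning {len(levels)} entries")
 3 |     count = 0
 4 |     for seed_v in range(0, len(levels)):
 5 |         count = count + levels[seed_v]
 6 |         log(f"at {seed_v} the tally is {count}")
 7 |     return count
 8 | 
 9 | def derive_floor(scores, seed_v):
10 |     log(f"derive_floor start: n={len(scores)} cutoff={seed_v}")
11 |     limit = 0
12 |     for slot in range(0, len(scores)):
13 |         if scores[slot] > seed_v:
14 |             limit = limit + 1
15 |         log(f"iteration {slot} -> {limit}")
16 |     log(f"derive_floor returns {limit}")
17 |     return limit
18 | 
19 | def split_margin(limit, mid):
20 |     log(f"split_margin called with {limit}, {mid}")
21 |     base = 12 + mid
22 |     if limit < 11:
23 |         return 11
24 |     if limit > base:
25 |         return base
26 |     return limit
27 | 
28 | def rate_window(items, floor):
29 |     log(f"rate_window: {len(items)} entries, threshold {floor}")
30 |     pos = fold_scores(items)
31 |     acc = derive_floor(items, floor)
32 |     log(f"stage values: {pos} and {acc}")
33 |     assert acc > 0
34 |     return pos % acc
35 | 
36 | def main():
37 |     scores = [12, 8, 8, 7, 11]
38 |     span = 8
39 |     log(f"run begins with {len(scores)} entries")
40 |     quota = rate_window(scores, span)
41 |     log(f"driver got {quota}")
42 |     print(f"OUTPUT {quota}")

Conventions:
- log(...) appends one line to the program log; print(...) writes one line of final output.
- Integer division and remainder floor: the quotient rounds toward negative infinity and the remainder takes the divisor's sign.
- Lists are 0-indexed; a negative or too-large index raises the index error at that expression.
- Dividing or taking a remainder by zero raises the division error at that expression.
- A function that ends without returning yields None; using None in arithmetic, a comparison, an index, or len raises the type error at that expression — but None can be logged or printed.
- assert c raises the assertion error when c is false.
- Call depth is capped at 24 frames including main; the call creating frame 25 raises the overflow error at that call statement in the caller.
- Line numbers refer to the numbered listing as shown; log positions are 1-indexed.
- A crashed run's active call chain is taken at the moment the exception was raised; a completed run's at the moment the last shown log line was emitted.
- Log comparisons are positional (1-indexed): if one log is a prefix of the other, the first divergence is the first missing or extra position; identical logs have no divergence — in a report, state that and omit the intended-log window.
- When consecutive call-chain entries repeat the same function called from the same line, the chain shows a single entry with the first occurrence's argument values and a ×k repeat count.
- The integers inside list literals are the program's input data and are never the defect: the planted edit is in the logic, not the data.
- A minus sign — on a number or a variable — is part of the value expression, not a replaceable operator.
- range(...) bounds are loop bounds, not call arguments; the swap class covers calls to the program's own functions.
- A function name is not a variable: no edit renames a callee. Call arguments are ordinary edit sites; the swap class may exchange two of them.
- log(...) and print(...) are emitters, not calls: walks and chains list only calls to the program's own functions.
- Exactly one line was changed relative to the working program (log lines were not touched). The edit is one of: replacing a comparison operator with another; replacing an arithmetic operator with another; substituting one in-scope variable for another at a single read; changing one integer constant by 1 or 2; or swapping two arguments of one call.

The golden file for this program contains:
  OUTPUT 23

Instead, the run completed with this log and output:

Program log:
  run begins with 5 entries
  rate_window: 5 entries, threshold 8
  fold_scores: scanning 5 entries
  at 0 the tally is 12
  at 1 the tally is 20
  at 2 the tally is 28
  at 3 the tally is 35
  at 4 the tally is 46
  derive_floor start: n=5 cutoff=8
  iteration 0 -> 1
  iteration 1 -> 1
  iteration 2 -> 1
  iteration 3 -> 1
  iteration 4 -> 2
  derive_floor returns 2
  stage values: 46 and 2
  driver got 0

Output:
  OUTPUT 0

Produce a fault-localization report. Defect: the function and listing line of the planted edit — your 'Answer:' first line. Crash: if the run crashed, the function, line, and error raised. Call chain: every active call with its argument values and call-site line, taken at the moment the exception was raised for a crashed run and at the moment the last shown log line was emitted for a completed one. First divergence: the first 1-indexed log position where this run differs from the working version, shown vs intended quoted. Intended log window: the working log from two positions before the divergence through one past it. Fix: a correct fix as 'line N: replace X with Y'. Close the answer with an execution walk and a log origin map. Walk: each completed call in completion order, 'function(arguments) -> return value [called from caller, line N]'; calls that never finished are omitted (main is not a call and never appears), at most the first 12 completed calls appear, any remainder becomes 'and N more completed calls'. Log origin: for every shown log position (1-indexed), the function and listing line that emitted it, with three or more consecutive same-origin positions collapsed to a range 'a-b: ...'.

Answer: the defect is in rate_window at line 34.
The tell: At log position 17 the runs split — shown 'driver got 0', but the working version logs 'driver got 23'.
Call chain: main.
First divergence: position 17 — shown 'driver got 0', intended 'driver got 23'.
Intended log window:
  15: derive_floor returns 2
  16: stage values: 46 and 2
  17: driver got 23
Execution walk:
  fold_scores([12, 8, 8, 7, 11]) -> 46  [called from rate_window, line 30]
  derive_floor([12, 8, 8, 7, 11], 8) -> 2  [called from rate_window, line 31]
  rate_window([12, 8, 8, 7, 11], 8) -> 0  [called from main, line 40]
Log origin:
  1: from main, line 39
  2: from rate_window, line 29
  3: from fold_scores, line 2
  4-8: from fold_scores, line 6
  9: from derive_floor, line 10
  10-14: from derive_floor, line 15
  15: from derive_floor, line 16
  16: from rate_window, line 32
  17: from main, line 41
A correct fix: line 34: replace `%` with `//`.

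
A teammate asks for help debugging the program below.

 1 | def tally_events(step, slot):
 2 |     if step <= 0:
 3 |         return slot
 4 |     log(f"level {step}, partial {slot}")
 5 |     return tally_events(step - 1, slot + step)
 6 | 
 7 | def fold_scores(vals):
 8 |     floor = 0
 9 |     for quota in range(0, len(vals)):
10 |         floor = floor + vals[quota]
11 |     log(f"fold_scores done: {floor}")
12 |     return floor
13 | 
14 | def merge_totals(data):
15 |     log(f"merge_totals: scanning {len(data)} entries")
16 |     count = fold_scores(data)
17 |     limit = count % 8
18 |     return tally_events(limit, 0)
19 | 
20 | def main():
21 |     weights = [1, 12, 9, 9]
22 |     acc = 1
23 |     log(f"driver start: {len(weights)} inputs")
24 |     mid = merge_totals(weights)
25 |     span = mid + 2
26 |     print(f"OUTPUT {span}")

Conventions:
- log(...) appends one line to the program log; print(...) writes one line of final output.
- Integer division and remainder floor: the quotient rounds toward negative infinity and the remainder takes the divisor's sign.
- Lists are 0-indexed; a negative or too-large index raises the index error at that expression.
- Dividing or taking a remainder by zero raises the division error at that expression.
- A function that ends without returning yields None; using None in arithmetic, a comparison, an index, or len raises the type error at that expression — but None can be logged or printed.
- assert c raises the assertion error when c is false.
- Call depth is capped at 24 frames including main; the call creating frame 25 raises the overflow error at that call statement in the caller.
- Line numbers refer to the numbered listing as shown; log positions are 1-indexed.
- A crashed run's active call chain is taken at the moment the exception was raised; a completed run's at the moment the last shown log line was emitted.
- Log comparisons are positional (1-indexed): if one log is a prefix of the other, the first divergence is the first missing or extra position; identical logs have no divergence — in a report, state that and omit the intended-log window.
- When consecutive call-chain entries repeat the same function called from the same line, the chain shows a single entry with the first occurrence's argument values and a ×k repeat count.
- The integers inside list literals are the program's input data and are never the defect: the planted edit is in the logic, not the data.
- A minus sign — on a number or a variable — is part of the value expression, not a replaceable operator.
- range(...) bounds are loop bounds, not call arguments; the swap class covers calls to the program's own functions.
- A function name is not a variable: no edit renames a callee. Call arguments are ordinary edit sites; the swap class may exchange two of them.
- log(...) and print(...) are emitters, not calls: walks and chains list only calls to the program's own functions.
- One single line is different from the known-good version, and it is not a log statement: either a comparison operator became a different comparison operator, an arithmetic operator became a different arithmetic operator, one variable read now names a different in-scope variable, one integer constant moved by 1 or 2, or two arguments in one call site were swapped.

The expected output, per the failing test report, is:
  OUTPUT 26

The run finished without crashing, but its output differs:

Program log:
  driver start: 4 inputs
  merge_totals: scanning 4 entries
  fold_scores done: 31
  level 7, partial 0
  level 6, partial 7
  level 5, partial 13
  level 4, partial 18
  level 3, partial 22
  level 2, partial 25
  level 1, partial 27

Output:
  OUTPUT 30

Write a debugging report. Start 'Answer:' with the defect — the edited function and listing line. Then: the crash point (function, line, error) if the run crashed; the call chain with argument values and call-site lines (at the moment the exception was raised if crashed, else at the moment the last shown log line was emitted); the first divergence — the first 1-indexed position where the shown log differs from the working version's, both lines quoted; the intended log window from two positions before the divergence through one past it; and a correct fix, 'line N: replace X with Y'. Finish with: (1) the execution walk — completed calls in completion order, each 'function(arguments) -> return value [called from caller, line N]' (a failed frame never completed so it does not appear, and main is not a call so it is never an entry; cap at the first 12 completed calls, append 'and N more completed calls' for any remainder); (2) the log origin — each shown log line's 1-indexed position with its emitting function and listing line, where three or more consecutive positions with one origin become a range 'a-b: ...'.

Answer: the defect is in main at line 25.
Core observation: The two runs log identically and part ways only at the printed values.
Call chain: main -> merge_totals([1, 12, 9, 9]) (called at line 24) -> tally_events(7, 0) (called at line 18) -> tally_events(6, 7) (called at line 5) ×6.
First divergence: none; the two logs match at every position.
Execution walk:
  fold_scores([1, 12, 9, 9]) -> 31  [called from merge_totals, line 16]
  tally_events(0, 28) -> 28  [called from tally_events, line 5]
  tally_events(1, 27) -> 28  [called from tally_events, line 5]
  tally_events(2, 25) -> 28  [called from tally_events, line 5]
  tally_events(3, 22) -> 28  [called from tally_events, line 5]
  tally_events(4, 18) -> 28  [called from tally_events, line 5]
  tally_events(5, 13) -> 28  [called from tally_events, line 5]
  tally_events(6, 7) -> 28  [called from tally_events, line 5]
  tally_events(7, 0) -> 28  [called from merge_totals, line 18]
  merge_totals([1, 12, 9, 9]) -> 28  [called from main, line 24]
Log line origins:
  1: logged in main at line 23
  2: logged in merge_totals at line 15
  3: logged in fold_scores at line 11
  4-10: logged in tally_events at line 4
A correct fix: line 25: replace `+` with `-`.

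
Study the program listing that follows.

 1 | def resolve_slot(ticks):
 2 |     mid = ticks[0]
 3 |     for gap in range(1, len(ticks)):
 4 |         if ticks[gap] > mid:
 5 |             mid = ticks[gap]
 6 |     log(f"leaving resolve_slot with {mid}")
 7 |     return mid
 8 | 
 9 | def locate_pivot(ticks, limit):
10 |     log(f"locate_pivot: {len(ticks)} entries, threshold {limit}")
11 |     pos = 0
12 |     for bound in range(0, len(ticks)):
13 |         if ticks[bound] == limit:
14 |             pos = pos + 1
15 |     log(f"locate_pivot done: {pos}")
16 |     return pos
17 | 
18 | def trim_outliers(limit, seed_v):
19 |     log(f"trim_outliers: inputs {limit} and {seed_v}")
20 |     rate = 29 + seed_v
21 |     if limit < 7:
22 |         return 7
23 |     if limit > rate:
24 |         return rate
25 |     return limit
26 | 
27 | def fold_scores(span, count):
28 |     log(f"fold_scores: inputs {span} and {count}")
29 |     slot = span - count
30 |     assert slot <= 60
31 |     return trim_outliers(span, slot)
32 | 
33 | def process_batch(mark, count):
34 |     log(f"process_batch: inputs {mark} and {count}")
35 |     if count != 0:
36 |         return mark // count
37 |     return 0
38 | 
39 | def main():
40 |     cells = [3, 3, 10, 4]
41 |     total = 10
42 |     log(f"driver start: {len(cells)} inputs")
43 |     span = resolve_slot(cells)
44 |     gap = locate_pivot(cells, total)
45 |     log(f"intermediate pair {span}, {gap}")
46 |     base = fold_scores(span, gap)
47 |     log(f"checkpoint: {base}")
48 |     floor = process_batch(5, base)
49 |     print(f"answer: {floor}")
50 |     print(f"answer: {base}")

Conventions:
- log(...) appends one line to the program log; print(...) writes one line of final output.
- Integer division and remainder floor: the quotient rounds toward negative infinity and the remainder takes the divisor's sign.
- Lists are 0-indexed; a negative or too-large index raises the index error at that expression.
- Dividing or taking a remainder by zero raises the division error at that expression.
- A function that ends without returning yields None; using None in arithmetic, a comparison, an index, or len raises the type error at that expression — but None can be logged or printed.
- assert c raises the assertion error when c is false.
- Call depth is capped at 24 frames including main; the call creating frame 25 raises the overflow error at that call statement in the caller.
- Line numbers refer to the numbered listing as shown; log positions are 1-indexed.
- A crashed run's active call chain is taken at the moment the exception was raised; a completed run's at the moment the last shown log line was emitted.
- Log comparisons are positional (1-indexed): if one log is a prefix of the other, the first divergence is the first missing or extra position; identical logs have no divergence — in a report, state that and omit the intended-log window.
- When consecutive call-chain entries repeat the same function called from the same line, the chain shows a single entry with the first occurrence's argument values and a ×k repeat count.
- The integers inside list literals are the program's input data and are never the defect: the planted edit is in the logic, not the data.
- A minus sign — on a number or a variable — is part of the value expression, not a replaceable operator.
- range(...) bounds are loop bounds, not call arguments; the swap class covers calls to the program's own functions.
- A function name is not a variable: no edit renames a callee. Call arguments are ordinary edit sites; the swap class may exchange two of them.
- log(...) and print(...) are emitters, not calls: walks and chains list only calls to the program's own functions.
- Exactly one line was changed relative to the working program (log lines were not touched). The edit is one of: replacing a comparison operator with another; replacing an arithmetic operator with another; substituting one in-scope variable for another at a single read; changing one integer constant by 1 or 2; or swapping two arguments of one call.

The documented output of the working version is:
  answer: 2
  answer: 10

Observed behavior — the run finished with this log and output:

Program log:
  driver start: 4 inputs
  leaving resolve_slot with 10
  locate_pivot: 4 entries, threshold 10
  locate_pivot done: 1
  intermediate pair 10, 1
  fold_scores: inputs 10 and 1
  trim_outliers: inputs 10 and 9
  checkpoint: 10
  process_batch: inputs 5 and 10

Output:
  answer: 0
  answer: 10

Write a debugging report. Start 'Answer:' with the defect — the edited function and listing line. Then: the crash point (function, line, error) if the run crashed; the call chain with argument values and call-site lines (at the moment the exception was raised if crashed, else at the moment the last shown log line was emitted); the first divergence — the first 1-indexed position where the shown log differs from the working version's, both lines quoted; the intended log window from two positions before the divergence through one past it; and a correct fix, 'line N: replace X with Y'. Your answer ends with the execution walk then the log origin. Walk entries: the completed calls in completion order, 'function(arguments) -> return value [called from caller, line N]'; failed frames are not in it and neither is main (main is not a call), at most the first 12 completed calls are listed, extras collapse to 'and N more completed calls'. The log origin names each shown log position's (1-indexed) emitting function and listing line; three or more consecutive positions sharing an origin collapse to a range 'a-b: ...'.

Answer: the defect is in main at line 48.
Key observation: Everything matches until log position 9, which reads 'process_batch: inputs 5 and 10' in place of 'process_batch: inputs 10 and 5'.
Call chain: main -> process_batch(5, 10) (called at line 48).
First divergence: position 9 — shown 'process_batch: inputs 5 and 10', intended 'process_batch: inputs 10 and 5'.
Intended log window:
  7: trim_outliers: inputs 10 and 9
  8: checkpoint: 10
  9: process_batch: inputs 10 and 5
Execution walk:
  resolve_slot([3, 3, 10, 4]) -> 10  [called from main, line 43]
  locate_pivot([3, 3, 10, 4], 10) -> 1  [called from main, line 44]
  trim_outliers(10, 9) -> 10  [called from fold_scores, line 31]
  fold_scores(10, 1) -> 10  [called from main, line 46]
  process_batch(5, 10) -> 0  [called from main, line 48]
Log origins:
  1: emitted by main (line 42)
  2: emitted by resolve_slot (line 6)
  3: emitted by locate_pivot (line 10)
  4: emitted by locate_pivot (line 15)
  5: emitted by main (line 45)
  6: emitted by fold_scores (line 28)
  7: emitted by trim_outliers (line 19)
  8: emitted by main (line 47)
  9: emitted by process_batch (line 34)
A correct fix: line 48: replace `process_batch(5, base)` with `process_batch(base, 5)`.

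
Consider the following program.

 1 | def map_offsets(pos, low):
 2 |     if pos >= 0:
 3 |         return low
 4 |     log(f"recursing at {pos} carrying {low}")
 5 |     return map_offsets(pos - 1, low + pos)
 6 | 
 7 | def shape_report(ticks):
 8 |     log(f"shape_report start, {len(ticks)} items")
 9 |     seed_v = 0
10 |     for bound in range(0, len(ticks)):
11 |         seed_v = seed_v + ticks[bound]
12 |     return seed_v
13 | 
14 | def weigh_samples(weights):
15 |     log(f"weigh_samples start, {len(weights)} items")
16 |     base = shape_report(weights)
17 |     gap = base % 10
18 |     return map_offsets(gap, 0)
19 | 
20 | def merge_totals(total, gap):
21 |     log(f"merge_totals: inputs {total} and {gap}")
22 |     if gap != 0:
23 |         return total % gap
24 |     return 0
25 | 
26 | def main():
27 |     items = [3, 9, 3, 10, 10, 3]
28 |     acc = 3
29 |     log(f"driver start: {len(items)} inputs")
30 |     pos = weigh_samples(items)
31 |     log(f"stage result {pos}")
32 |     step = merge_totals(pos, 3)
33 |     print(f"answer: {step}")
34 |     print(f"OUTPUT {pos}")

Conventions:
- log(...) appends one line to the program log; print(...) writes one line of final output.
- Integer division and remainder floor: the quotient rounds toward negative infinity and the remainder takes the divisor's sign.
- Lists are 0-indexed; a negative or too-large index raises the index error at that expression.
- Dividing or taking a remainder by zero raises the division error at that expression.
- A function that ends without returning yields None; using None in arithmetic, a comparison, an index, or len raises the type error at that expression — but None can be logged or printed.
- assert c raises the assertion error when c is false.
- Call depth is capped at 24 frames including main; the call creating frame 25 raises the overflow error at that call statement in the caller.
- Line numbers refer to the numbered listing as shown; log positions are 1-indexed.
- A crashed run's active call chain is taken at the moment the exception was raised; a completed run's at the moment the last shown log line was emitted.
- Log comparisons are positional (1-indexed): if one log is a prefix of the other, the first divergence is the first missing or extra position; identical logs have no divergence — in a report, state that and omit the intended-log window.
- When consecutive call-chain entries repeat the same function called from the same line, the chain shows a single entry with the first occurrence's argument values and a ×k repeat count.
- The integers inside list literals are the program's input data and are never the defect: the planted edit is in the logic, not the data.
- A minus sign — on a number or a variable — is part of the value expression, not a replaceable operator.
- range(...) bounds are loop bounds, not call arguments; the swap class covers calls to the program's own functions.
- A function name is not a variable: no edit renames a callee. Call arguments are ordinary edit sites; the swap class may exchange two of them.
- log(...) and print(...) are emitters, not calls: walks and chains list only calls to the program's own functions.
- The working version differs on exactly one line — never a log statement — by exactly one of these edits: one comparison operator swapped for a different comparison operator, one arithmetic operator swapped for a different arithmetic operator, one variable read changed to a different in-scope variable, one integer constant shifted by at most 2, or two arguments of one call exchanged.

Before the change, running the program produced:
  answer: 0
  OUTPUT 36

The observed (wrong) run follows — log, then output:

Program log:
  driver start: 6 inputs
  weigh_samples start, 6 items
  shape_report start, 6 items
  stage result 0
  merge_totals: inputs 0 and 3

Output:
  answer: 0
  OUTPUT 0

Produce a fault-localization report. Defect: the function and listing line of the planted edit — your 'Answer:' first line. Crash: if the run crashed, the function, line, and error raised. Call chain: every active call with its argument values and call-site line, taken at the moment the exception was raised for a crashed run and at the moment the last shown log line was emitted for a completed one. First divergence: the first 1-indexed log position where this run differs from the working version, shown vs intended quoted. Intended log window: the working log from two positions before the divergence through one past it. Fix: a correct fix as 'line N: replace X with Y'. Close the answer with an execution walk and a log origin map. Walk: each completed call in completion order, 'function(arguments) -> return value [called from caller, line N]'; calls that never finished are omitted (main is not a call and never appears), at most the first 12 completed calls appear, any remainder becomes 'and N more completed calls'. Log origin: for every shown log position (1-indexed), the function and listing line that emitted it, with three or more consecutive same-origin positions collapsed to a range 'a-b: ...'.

Answer: the defect is in map_offsets at line 2.
Key fact: At log position 4 the runs split — shown 'stage result 0', but the working version logs 'recursing at 8 carrying 0'.
Call chain: main -> merge_totals(0, 3) (called at line 32).
First divergence: at position 4 the run shows 'stage result 0' where the working version logs 'recursing at 8 carrying 0'.
Intended log window:
  2: weigh_samples start, 6 items
  3: shape_report start, 6 items
  4: recursing at 8 carrying 0
  5: recursing at 7 carrying 8
Execution walk:
  shape_report([3, 9, 3, 10, 10, 3]) -> 38  [called from weigh_samples, line 16]
  map_offsets(8, 0) -> 0  [called from weigh_samples, line 18]
  weigh_samples([3, 9, 3, 10, 10, 3]) -> 0  [called from main, line 30]
  merge_totals(0, 3) -> 0  [called from main, line 32]
Origin of each log line:
  1: from main, line 29
  2: from weigh_samples, line 15
  3: from shape_report, line 8
  4: from main, line 31
  5: from merge_totals, line 21
A correct fix: line 2: replace `>=` with `<=`.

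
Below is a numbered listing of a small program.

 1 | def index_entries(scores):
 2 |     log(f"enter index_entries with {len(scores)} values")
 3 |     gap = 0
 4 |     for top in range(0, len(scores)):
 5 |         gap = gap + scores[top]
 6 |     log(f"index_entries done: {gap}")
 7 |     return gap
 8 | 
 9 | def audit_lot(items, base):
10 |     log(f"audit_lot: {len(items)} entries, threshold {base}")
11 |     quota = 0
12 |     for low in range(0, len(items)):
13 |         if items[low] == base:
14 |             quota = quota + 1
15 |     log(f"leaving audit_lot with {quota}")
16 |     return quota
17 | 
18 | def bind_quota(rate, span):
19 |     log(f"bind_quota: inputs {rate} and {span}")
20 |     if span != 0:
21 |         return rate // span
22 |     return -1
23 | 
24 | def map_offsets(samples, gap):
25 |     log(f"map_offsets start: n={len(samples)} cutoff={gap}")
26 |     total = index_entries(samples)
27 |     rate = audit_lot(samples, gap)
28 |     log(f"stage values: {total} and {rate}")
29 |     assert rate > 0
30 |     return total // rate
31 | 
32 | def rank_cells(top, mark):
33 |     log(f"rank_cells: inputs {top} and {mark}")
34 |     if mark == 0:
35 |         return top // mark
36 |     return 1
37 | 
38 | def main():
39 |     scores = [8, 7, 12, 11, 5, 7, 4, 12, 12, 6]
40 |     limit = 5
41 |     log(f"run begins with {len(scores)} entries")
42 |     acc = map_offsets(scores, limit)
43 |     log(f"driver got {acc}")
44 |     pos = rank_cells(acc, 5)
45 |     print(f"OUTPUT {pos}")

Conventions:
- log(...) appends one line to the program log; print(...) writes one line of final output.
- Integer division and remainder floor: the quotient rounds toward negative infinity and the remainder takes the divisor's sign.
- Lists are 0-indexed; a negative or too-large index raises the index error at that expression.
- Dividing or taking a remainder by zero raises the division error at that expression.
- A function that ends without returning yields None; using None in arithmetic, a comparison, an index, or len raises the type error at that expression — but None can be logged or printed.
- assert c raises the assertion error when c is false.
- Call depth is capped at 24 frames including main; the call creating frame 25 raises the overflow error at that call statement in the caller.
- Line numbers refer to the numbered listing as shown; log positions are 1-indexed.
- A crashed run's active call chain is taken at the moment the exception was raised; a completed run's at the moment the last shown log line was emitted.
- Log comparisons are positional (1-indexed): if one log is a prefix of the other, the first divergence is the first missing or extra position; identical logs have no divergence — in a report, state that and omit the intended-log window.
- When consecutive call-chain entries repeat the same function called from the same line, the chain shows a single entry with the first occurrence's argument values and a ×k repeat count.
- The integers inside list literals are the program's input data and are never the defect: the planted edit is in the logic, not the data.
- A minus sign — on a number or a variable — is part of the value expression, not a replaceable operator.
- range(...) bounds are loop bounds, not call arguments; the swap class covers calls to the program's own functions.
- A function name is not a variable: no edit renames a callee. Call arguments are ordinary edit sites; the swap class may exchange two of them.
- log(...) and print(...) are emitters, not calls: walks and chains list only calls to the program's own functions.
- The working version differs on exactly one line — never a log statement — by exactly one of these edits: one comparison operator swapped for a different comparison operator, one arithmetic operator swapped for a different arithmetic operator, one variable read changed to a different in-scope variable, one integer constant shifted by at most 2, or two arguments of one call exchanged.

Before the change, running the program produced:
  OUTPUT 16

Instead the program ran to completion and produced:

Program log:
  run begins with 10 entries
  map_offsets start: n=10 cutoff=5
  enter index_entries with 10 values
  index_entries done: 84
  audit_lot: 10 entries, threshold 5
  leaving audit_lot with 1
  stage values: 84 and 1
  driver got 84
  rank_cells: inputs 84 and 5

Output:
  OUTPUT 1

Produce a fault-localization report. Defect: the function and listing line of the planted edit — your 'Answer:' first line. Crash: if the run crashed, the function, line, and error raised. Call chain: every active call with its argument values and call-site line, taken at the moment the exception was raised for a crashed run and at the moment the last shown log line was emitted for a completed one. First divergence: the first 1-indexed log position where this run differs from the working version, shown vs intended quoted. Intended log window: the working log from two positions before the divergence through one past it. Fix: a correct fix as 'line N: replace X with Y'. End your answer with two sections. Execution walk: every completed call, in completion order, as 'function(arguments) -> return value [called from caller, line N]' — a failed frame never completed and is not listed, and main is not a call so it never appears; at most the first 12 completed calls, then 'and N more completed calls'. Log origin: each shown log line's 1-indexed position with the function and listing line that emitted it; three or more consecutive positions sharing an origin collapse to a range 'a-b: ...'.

Answer: the defect is in rank_cells at line 34.
The tell: No log line changed; the fault shows up purely in the output.
Call chain: main -> rank_cells(84, 5) (called at line 44).
First divergence: there is none — every log position agrees.
Execution walk:
  index_entries([8, 7, 12, 11, 5, 7, 4, 12, 12, 6]) -> 84  [called from map_offsets, line 26]
  audit_lot([8, 7, 12, 11, 5, 7, 4, 12, 12, 6], 5) -> 1  [called from map_offsets, line 27]
  map_offsets([8, 7, 12, 11, 5, 7, 4, 12, 12, 6], 5) -> 84  [called from main, line 42]
  rank_cells(84, 5) -> 1  [called from main, line 44]
Log origin:
  1: logged in main at line 41
  2: logged in map_offsets at line 25
  3: logged in index_entries at line 2
  4: logged in index_entries at line 6
  5: logged in audit_lot at line 10
  6: logged in audit_lot at line 15
  7: logged in map_offsets at line 28
  8: logged in main at line 43
  9: logged in rank_cells at line 33
A correct fix: line 34: replace `==` with `!=`.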